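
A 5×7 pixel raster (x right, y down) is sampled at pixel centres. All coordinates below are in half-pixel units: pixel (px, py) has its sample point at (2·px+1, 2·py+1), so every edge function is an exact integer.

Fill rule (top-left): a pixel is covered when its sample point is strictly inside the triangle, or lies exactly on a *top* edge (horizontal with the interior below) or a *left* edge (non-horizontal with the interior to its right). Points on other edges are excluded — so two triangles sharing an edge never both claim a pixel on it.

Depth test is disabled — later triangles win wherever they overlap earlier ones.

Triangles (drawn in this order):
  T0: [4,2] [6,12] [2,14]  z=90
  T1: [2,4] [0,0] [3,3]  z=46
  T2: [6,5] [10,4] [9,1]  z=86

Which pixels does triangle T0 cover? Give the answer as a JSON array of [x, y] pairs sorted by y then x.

T0:
  2·area = 44
  edge (4, 2)→(6, 12): d=(2,10) right/bottom  bias=-1
  edge (6, 12)→(2, 14): d=(-4,2) right/bottom  bias=-1
  edge (2, 14)→(4, 2): d=(2,-12) top-left  bias=+0
    (2,3)@(5, 7): e=[0,22,22] → ·  [on edge]
    (1,4)@(3, 9): e=[24,18,2] → #
    (2,4)@(5, 9): e=[4,14,26] → #
    (3,4)@(7, 9): e=[-16,10,50] → ·
    (1,5)@(3, 11): e=[28,10,6] → #
    (3,5)@(7, 11): e=[-12,2,54] → ·
    (1,6)@(3, 13): e=[32,2,10] → #
    (2,6)@(5, 13): e=[12,-2,34] → ·
  covered (5 px):
    · · · · ·
    · · · · ·
    · · · · ·
    · · · · ·
    · # # · ·
    · # # · ·
    · # · · ·
T1:
  2·area = 6
  edge (2, 4)→(0, 0): d=(-2,-4) top-left  bias=+0
  edge (0, 0)→(3, 3): d=(3,3) right/bottom  bias=-1
  edge (3, 3)→(2, 4): d=(-1,1) right/bottom  bias=-1
    (0,0)@(1, 1): e=[2,0,4] → ·  [on edge]
    (2,0)@(5, 1): e=[18,-12,0] → ·  [on edge]
    (1,1)@(3, 3): e=[6,0,0] → ·  [on edge]
    (0,2)@(1, 5): e=[-6,12,0] → ·  [on edge]
    (2,2)@(5, 5): e=[10,0,-4] → ·  [on edge]
    (3,3)@(7, 7): e=[14,0,-8] → ·  [on edge]
    (4,4)@(9, 9): e=[18,0,-12] → ·  [on edge]
  covered (0 px):
    · · · · ·
    · · · · ·
    · · · · ·
    · · · · ·
    · · · · ·
    · · · · ·
    · · · · ·
T2:
  2·area = 13  (B↔C swapped to make it positive)
  edge (6, 5)→(9, 1): d=(3,-4) top-left  bias=+0
  edge (9, 1)→(10, 4): d=(1,3) right/bottom  bias=-1
  edge (10, 4)→(6, 5): d=(-4,1) right/bottom  bias=-1
    (4,0)@(9, 1): e=[0,0,13] → ·  [on edge]
    (4,1)@(9, 3): e=[6,2,5] → #
    (4,2)@(9, 5): e=[12,4,-3] → ·
    (1,4)@(3, 9): e=[0,26,-13] → ·  [on edge]
  covered (1 px):
    · · · · ·
    · · · · #
    · · · · ·
    · · · · ·
    · · · · ·
    · · · · ·
    · · · · ·

Final: [[1,4],[2,4],[1,5],[2,5],[1,6]]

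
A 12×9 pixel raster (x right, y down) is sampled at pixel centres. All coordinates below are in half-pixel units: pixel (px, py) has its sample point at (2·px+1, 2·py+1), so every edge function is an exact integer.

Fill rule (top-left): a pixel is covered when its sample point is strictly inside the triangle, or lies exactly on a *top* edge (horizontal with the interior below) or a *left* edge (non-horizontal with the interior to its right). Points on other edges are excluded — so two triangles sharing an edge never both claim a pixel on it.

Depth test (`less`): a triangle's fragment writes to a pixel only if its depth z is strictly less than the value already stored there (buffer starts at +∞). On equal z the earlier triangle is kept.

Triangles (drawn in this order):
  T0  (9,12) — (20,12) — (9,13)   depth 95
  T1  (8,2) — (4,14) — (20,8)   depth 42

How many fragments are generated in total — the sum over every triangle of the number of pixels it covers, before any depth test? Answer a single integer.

T0:
  2·area = 11
  edge (9, 12)→(20, 12): d=(11,0) top-left  bias=+0
  edge (20, 12)→(9, 13): d=(-11,1) right/bottom  bias=-1
  edge (9, 13)→(9, 12): d=(0,-1) top-left  bias=+0
    (4,0)@(9, 1): e=[-121,132,0] → .  [on edge]
    (4,1)@(9, 3): e=[-99,110,0] → .  [on edge]
    (4,2)@(9, 5): e=[-77,88,0] → .  [on edge]
    (4,3)@(9, 7): e=[-55,66,0] → .  [on edge]
    (4,4)@(9, 9): e=[-33,44,0] → .  [on edge]
    (4,5)@(9, 11): e=[-11,22,0] → .  [on edge]
    (4,6)@(9, 13): e=[11,0,0] → .  [on edge]
    (4,7)@(9, 15): e=[33,-22,0] → .  [on edge]
    (4,8)@(9, 17): e=[55,-44,0] → .  [on edge]
  covered (0 px):
    . . . . . . . . . . . .
    . . . . . . . . . . . .
    . . . . . . . . . . . .
    . . . . . . . . . . . .
    . . . . . . . . . . . .
    . . . . . . . . . . . .
    . . . . . . . . . . . .
    . . . . . . . . . . . .
    . . . . . . . . . . . .
T1:
  2·area = 168  (B↔C swapped to make it positive)
  edge (8, 2)→(20, 8): d=(12,6) right/bottom  bias=-1
  edge (20, 8)→(4, 14): d=(-16,6) right/bottom  bias=-1
  edge (4, 14)→(8, 2): d=(4,-12) top-left  bias=+0
    (4,1)@(9, 3): e=[6,146,16] → X
    (5,1)@(11, 3): e=[-6,134,40] → .
    (3,2)@(7, 5): e=[42,126,0] → X  [on edge]
    (5,2)@(11, 5): e=[18,102,48] → X
    (6,2)@(13, 5): e=[6,90,72] → X
    (7,2)@(15, 5): e=[-6,78,96] → .
    (3,3)@(7, 7): e=[66,94,8] → X
    (7,3)@(15, 7): e=[18,46,104] → X
    (8,3)@(17, 7): e=[6,34,128] → X
    (9,3)@(19, 7): e=[-6,22,152] → .
    (3,4)@(7, 9): e=[90,62,16] → X
    (9,4)@(19, 9): e=[18,-10,160] → .
    (2,5)@(5, 11): e=[126,42,0] → X  [on edge]
    (1,8)@(3, 17): e=[210,-42,0] → .  [on edge]
  covered (22 px):
    . . . . . . . . . . . .
    . . . . X . . . . . . .
    . . . X X X X . . . . .
    . . . X X X X X X . . .
    . . . X X X X X X . . .
    . . X X X X . . . . . .
    . . X . . . . . . . . .
    . . . . . . . . . . . .
    . . . . . . . . . . . .

Result: 22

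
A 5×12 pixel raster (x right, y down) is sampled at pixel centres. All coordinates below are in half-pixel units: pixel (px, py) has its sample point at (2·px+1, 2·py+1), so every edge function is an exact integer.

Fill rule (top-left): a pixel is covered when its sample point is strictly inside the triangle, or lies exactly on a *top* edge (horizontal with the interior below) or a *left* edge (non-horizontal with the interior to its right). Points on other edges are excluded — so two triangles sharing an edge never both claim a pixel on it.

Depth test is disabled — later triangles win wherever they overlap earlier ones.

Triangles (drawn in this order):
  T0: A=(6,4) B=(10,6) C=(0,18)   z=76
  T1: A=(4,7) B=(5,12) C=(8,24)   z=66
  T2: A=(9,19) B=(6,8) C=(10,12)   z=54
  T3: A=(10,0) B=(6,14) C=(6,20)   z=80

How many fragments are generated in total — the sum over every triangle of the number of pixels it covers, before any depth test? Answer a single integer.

T0:
  2·area = 68
  edge (6, 4)→(10, 6): d=(4,2) right/bottom  bias=-1
  edge (10, 6)→(0, 18): d=(-10,12) right/bottom  bias=-1
  edge (0, 18)→(6, 4): d=(6,-14) top-left  bias=+0
    (3,2)@(7, 5): e=[2,46,20] → X
    (4,2)@(9, 5): e=[-2,22,48] → .
    (2,3)@(5, 7): e=[14,50,4] → X
    (4,3)@(9, 7): e=[6,2,60] → X
    (2,4)@(5, 9): e=[22,30,16] → X
    (4,4)@(9, 9): e=[14,-18,72] → .
    (1,5)@(3, 11): e=[34,34,0] → X  [on edge]
    (3,5)@(7, 11): e=[26,-14,56] → .
    (1,6)@(3, 13): e=[42,14,12] → X
    (2,6)@(5, 13): e=[38,-10,40] → .
    (1,7)@(3, 15): e=[50,-6,24] → .
  covered (9 px):
    . . . . .
    . . . . .
    . . . X .
    . . X X X
    . . X X .
    . X X . .
    . X . . .
    . . . . .
    . . . . .
    . . . . .
    . . . . .
    . . . . .
T1:
  2·area = 3  (B↔C swapped to make it positive)
  edge (4, 7)→(8, 24): d=(4,17) right/bottom  bias=-1
  edge (8, 24)→(5, 12): d=(-3,-12) top-left  bias=+0
  edge (5, 12)→(4, 7): d=(-1,-5) top-left  bias=+0
  covered (0 px):
    . . . . .
    . . . . .
    . . . . .
    . . . . .
    . . . . .
    . . . . .
    . . . . .
    . . . . .
    . . . . .
    . . . . .
    . . . . .
    . . . . .
T2:
  2·area = 32
  edge (9, 19)→(6, 8): d=(-3,-11) top-left  bias=+0
  edge (6, 8)→(10, 12): d=(4,4) right/bottom  bias=-1
  edge (10, 12)→(9, 19): d=(-1,7) right/bottom  bias=-1
    (0,1)@(1, 3): e=[-40,0,72] → .  [on edge]
    (1,2)@(3, 5): e=[-24,0,56] → .  [on edge]
    (2,3)@(5, 7): e=[-8,0,40] → .  [on edge]
    (3,4)@(7, 9): e=[8,0,24] → .  [on edge]
    (3,5)@(7, 11): e=[2,8,22] → X
    (4,5)@(9, 11): e=[24,0,8] → .  [on edge]
    (3,6)@(7, 13): e=[-4,16,20] → .
    (4,6)@(9, 13): e=[18,8,6] → X
    (4,7)@(9, 15): e=[12,16,4] → X
    (4,8)@(9, 17): e=[6,24,2] → X
    (4,9)@(9, 19): e=[0,32,0] → .  [on edge]
  covered (4 px):
    . . . . .
    . . . . .
    . . . . .
    . . . . .
    . . . . .
    . . . X .
    . . . . X
    . . . . X
    . . . . X
    . . . . .
    . . . . .
    . . . . .
T3:
  2·area = 24  (B↔C swapped to make it positive)
  edge (10, 0)→(6, 20): d=(-4,20) right/bottom  bias=-1
  edge (6, 20)→(6, 14): d=(0,-6) top-left  bias=+0
  edge (6, 14)→(10, 0): d=(4,-14) top-left  bias=+0
    (4,2)@(9, 5): e=[0,18,6] → .  [on edge]
    (3,5)@(7, 11): e=[16,6,2] → X
    (4,5)@(9, 11): e=[-24,18,30] → .
    (3,6)@(7, 13): e=[8,6,10] → X
    (4,6)@(9, 13): e=[-32,18,38] → .
    (3,7)@(7, 15): e=[0,6,18] → .  [on edge]
  covered (2 px):
    . . . . .
    . . . . .
    . . . . .
    . . . . .
    . . . . .
    . . . X .
    . . . X .
    . . . . .
    . . . . .
    . . . . .
    . . . . .
    . . . . .

Answer: 15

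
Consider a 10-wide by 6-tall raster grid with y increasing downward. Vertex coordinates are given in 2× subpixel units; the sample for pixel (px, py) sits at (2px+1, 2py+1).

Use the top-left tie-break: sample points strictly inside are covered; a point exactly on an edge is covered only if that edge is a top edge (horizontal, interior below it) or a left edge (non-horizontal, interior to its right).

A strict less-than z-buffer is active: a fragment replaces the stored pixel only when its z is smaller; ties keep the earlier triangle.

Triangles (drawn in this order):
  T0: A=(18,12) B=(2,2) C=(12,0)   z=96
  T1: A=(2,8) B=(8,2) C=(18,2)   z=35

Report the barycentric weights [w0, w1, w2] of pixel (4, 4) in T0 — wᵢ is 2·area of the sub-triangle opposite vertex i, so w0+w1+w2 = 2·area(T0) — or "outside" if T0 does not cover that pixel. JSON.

T0:
  2·area = 132
  edge (18, 12)→(2, 2): d=(-16,-10) top-left  bias=+0
  edge (2, 2)→(12, 0): d=(10,-2) top-left  bias=+0
  edge (12, 0)→(18, 12): d=(6,12) right/bottom  bias=-1
    (3,0)@(7, 1): e=[66,0,66] → X  [on edge]
    (4,0)@(9, 1): e=[86,4,42] → X
    (5,0)@(11, 1): e=[106,8,18] → X
    (6,0)@(13, 1): e=[126,12,-6] → .
    (2,1)@(5, 3): e=[14,16,102] → X
    (6,1)@(13, 3): e=[94,32,6] → X
    (7,1)@(15, 3): e=[114,36,-18] → .
    (2,2)@(5, 5): e=[-18,36,114] → .
    (3,2)@(7, 5): e=[2,40,90] → X
    (7,2)@(15, 5): e=[82,56,-6] → .
    (3,3)@(7, 7): e=[-30,60,102] → .
    (4,3)@(9, 7): e=[-10,64,78] → .
  covered (17 px):
    . . . X X X . . . .
    . . X X X X X . . .
    . . . X X X X . . .
    . . . . . X X X . .
    . . . . . . . X . .
    . . . . . . . . X .
T1:
  2·area = 60
  edge (2, 8)→(8, 2): d=(6,-6) top-left  bias=+0
  edge (8, 2)→(18, 2): d=(10,0) top-left  bias=+0
  edge (18, 2)→(2, 8): d=(-16,6) right/bottom  bias=-1
    (4,0)@(9, 1): e=[0,-10,70] → .  [on edge]
    (3,1)@(7, 3): e=[0,10,50] → X  [on edge]
    (4,1)@(9, 3): e=[12,10,38] → X
    (5,1)@(11, 3): e=[24,10,26] → X
    (6,1)@(13, 3): e=[36,10,14] → X
    (7,1)@(15, 3): e=[48,10,2] → X
    (8,1)@(17, 3): e=[60,10,-10] → .
    (2,2)@(5, 5): e=[0,30,30] → X  [on edge]
    (5,2)@(11, 5): e=[36,30,-6] → .
    (6,2)@(13, 5): e=[48,30,-18] → .
    (7,2)@(15, 5): e=[60,30,-30] → .
    (1,3)@(3, 7): e=[0,50,10] → X  [on edge]
    (0,4)@(1, 9): e=[0,70,-10] → .  [on edge]
  covered (9 px):
    . . . . . . . . . .
    . . . X X X X X . .
    . . X X X . . . . .
    . X . . . . . . . .
    . . . . . . . . . .
    . . . . . . . . . .

Result: "outside"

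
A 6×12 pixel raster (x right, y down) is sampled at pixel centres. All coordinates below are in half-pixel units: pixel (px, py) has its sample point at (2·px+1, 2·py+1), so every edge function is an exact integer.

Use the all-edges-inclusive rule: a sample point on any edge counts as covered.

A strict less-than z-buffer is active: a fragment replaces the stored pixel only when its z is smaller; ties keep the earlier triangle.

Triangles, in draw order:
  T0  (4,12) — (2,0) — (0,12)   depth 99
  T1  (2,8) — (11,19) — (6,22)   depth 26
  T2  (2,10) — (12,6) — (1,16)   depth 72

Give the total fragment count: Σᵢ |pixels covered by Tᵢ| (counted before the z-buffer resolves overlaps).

T0:
  2·area = 48  (B↔C swapped to make it positive)
  edge (4, 12)→(0, 12): d=(-4,0) inclusive
  edge (0, 12)→(2, 0): d=(2,-12) inclusive
  edge (2, 0)→(4, 12): d=(2,12) inclusive
    (0,3)@(1, 7): e=[20,2,26] → #
    (1,3)@(3, 7): e=[20,26,2] → #
    (2,3)@(5, 7): e=[20,50,-22] → ·
    (0,4)@(1, 9): e=[12,6,30] → #
    (2,4)@(5, 9): e=[12,54,-18] → ·
    (0,5)@(1, 11): e=[4,10,34] → #
    (2,5)@(5, 11): e=[4,58,-14] → ·
    (0,6)@(1, 13): e=[-4,14,38] → ·
    (1,6)@(3, 13): e=[-4,38,14] → ·
  covered (6 px):
    · · · · · ·
    · · · · · ·
    · · · · · ·
    # # · · · ·
    # # · · · ·
    # # · · · ·
    · · · · · ·
    · · · · · ·
    · · · · · ·
    · · · · · ·
    · · · · · ·
    · · · · · ·
T1:
  2·area = 82
  edge (2, 8)→(11, 19): d=(9,11) inclusive
  edge (11, 19)→(6, 22): d=(-5,3) inclusive
  edge (6, 22)→(2, 8): d=(-4,-14) inclusive
    (1,5)@(3, 11): e=[16,64,2] → #
    (2,5)@(5, 11): e=[-6,58,30] → ·
    (1,6)@(3, 13): e=[34,54,-6] → ·
    (2,6)@(5, 13): e=[12,48,22] → #
    (3,6)@(7, 13): e=[-10,42,50] → ·
    (2,7)@(5, 15): e=[30,38,14] → #
    (3,7)@(7, 15): e=[8,32,42] → #
    (4,7)@(9, 15): e=[-14,26,70] → ·
    (2,8)@(5, 17): e=[48,28,6] → #
    (4,8)@(9, 17): e=[4,16,62] → #
    (5,8)@(11, 17): e=[-18,10,90] → ·
    (2,9)@(5, 19): e=[66,18,-2] → ·
    (5,9)@(11, 19): e=[0,0,82] → #  [on edge]
  covered (11 px):
    · · · · · ·
    · · · · · ·
    · · · · · ·
    · · · · · ·
    · · · · · ·
    · # · · · ·
    · · # · · ·
    · · # # · ·
    · · # # # ·
    · · · # # #
    · · · # · ·
    · · · · · ·
T2:
  2·area = 56
  edge (2, 10)→(12, 6): d=(10,-4) inclusive
  edge (12, 6)→(1, 16): d=(-11,10) inclusive
  edge (1, 16)→(2, 10): d=(1,-6) inclusive
    (2,4)@(5, 9): e=[2,37,17] → #
    (3,4)@(7, 9): e=[10,17,29] → #
    (4,4)@(9, 9): e=[18,-3,41] → ·
    (1,5)@(3, 11): e=[14,35,7] → #
    (3,5)@(7, 11): e=[30,-5,31] → ·
    (1,6)@(3, 13): e=[34,13,9] → #
    (2,6)@(5, 13): e=[42,-7,21] → ·
    (1,7)@(3, 15): e=[54,-9,11] → ·
  covered (5 px):
    · · · · · ·
    · · · · · ·
    · · · · · ·
    · · · · · ·
    · · # # · ·
    · # # · · ·
    · # · · · ·
    · · · · · ·
    · · · · · ·
    · · · · · ·
    · · · · · ·
    · · · · · ·

Result: 22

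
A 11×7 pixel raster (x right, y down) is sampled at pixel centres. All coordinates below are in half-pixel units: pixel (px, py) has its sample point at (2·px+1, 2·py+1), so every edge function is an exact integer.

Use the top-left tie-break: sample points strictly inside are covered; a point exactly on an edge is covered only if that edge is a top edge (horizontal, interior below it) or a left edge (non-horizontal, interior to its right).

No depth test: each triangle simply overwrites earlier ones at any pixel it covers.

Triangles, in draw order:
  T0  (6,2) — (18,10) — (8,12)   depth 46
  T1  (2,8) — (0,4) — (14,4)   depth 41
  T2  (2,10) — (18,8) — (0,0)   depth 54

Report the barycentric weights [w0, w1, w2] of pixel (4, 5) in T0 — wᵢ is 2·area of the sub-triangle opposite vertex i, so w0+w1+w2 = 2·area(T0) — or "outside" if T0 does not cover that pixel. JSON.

T0:
  2·area = 104
  edge (6, 2)→(18, 10): d=(12,8) right/bottom  bias=-1
  edge (18, 10)→(8, 12): d=(-10,2) right/bottom  bias=-1
  edge (8, 12)→(6, 2): d=(-2,-10) top-left  bias=+0
    (3,1)@(7, 3): e=[4,92,8] → #
    (4,1)@(9, 3): e=[-12,88,28] → ·
    (3,2)@(7, 5): e=[28,72,4] → #
    (4,2)@(9, 5): e=[12,68,24] → #
    (5,2)@(11, 5): e=[-4,64,44] → ·
    (3,3)@(7, 7): e=[52,52,0] → #  [on edge]
    (5,3)@(11, 7): e=[20,44,40] → #
    (6,3)@(13, 7): e=[4,40,60] → #
    (7,3)@(15, 7): e=[-12,36,80] → ·
    (3,4)@(7, 9): e=[76,32,-4] → ·
    (4,4)@(9, 9): e=[60,28,16] → #
    (7,4)@(15, 9): e=[12,16,76] → #
    (6,5)@(13, 11): e=[52,0,52] → ·  [on edge]
    (1,6)@(3, 13): e=[156,0,-52] → ·  [on edge]
  covered (13 px):
    · · · · · · · · · · ·
    · · · # · · · · · · ·
    · · · # # · · · · · ·
    · · · # # # # · · · ·
    · · · · # # # # · · ·
    · · · · # # · · · · ·
    · · · · · · · · · · ·
T1:
  2·area = 56
  edge (2, 8)→(0, 4): d=(-2,-4) top-left  bias=+0
  edge (0, 4)→(14, 4): d=(14,0) top-left  bias=+0
  edge (14, 4)→(2, 8): d=(-12,4) right/bottom  bias=-1
    (8,1)@(17, 3): e=[70,-14,0] → ·  [on edge]
    (0,2)@(1, 5): e=[2,14,40] → #
    (1,2)@(3, 5): e=[10,14,32] → #
    (2,2)@(5, 5): e=[18,14,24] → #
    (3,2)@(7, 5): e=[26,14,16] → #
    (4,2)@(9, 5): e=[34,14,8] → #
    (5,2)@(11, 5): e=[42,14,0] → ·  [on edge]
    (0,3)@(1, 7): e=[-2,42,16] → ·
    (1,3)@(3, 7): e=[6,42,8] → #
    (2,3)@(5, 7): e=[14,42,0] → ·  [on edge]
    (3,3)@(7, 7): e=[22,42,-8] → ·
    (4,3)@(9, 7): e=[30,42,-16] → ·
  covered (6 px):
    · · · · · · · · · · ·
    · · · · · · · · · · ·
    # # # # # · · · · · ·
    · # · · · · · · · · ·
    · · · · · · · · · · ·
    · · · · · · · · · · ·
    · · · · · · · · · · ·
T2:
  2·area = 164  (B↔C swapped to make it positive)
  edge (2, 10)→(0, 0): d=(-2,-10) top-left  bias=+0
  edge (0, 0)→(18, 8): d=(18,8) right/bottom  bias=-1
  edge (18, 8)→(2, 10): d=(-16,2) right/bottom  bias=-1
    (0,0)@(1, 1): e=[8,10,146] → #
    (1,0)@(3, 1): e=[28,-6,142] → ·
    (0,1)@(1, 3): e=[4,46,114] → #
    (1,1)@(3, 3): e=[24,30,110] → #
    (2,1)@(5, 3): e=[44,14,106] → #
    (3,1)@(7, 3): e=[64,-2,102] → ·
    (0,2)@(1, 5): e=[0,82,82] → #  [on edge]
    (3,2)@(7, 5): e=[60,34,70] → #
    (4,2)@(9, 5): e=[80,18,66] → #
    (5,2)@(11, 5): e=[100,2,62] → #
    (6,2)@(13, 5): e=[120,-14,58] → ·
    (0,3)@(1, 7): e=[-4,118,50] → ·
  covered (21 px):
    # · · · · · · · · · ·
    # # # · · · · · · · ·
    # # # # # # · · · · ·
    · # # # # # # # · · ·
    · # # # # · · · · · ·
    · · · · · · · · · · ·
    · · · · · · · · · · ·

Result: [8,12,84]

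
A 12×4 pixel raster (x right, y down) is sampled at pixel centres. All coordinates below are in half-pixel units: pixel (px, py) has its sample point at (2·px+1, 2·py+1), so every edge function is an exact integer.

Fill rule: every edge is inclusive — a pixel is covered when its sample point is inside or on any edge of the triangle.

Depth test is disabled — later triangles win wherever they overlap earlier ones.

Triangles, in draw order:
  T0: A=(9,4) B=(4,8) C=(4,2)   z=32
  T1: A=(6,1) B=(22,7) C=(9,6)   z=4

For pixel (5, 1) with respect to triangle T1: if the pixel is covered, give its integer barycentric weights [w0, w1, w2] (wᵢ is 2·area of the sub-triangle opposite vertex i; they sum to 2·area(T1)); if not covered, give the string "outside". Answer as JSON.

T0:
  2·area = 30
  edge (9, 4)→(4, 8): d=(-5,4) inclusive
  edge (4, 8)→(4, 2): d=(0,-6) inclusive
  edge (4, 2)→(9, 4): d=(5,2) inclusive
    (2,1)@(5, 3): e=[21,6,3] → X
    (3,1)@(7, 3): e=[13,18,-1] → .
    (2,2)@(5, 5): e=[11,6,13] → X
    (3,2)@(7, 5): e=[3,18,9] → X
    (4,2)@(9, 5): e=[-5,30,5] → .
    (2,3)@(5, 7): e=[1,6,23] → X
    (3,3)@(7, 7): e=[-7,18,19] → .
  covered (4 px):
    . . . . . . . . . . . .
    . . X . . . . . . . . .
    . . X X . . . . . . . .
    . . X . . . . . . . . .
T1:
  2·area = 62
  edge (6, 1)→(22, 7): d=(16,6) inclusive
  edge (22, 7)→(9, 6): d=(-13,-1) inclusive
  edge (9, 6)→(6, 1): d=(-3,-5) inclusive
    (4,1)@(9, 3): e=[14,39,9] → X
    (5,1)@(11, 3): e=[2,41,19] → X
    (6,1)@(13, 3): e=[-10,43,29] → .
    (4,2)@(9, 5): e=[46,13,3] → X
    (6,2)@(13, 5): e=[22,17,23] → X
    (7,2)@(15, 5): e=[10,19,33] → X
    (8,2)@(17, 5): e=[-2,21,43] → .
    (4,3)@(9, 7): e=[78,-13,-3] → .
    (5,3)@(11, 7): e=[66,-11,7] → .
    (6,3)@(13, 7): e=[54,-9,17] → .
    (7,3)@(15, 7): e=[42,-7,27] → .
  covered (6 px):
    . . . . . . . . . . . .
    . . . . X X . . . . . .
    . . . . X X X X . . . .
    . . . . . . . . . . . .

Answer: [41,19,2]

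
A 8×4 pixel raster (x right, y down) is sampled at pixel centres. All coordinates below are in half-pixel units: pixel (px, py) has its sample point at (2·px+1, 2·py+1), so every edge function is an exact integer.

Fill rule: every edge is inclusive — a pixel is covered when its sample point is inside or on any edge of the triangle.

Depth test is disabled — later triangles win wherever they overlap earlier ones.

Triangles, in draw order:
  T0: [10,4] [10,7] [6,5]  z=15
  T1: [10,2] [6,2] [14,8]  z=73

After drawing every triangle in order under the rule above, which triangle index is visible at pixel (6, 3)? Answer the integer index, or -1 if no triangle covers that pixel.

T0:
  2·area = 12
  edge (10, 4)→(10, 7): d=(0,3) inclusive
  edge (10, 7)→(6, 5): d=(-4,-2) inclusive
  edge (6, 5)→(10, 4): d=(4,-1) inclusive
    (3,2)@(7, 5): e=[9,2,1] → #
    (4,2)@(9, 5): e=[3,6,3] → #
    (5,2)@(11, 5): e=[-3,10,5] → ·
    (3,3)@(7, 7): e=[9,-6,9] → ·
    (4,3)@(9, 7): e=[3,-2,11] → ·
  covered (2 px):
    · · · · · · · ·
    · · · · · · · ·
    · · · # # · · ·
    · · · · · · · ·
T1:
  2·area = 24  (B↔C swapped to make it positive)
  edge (10, 2)→(14, 8): d=(4,6) inclusive
  edge (14, 8)→(6, 2): d=(-8,-6) inclusive
  edge (6, 2)→(10, 2): d=(4,0) inclusive
    (4,1)@(9, 3): e=[10,10,4] → #
    (5,1)@(11, 3): e=[-2,22,4] → ·
    (4,2)@(9, 5): e=[18,-6,12] → ·
    (5,2)@(11, 5): e=[6,6,12] → #
    (6,2)@(13, 5): e=[-6,18,12] → ·
    (5,3)@(11, 7): e=[14,-10,20] → ·
    (6,3)@(13, 7): e=[2,2,20] → #
    (7,3)@(15, 7): e=[-10,14,20] → ·
  covered (3 px):
    · · · · · · · ·
    · · · · # · · ·
    · · · · · # · ·
    · · · · · · # ·

Z-buffer (winner per pixel, '.' = empty):
  . . . . . . . .
  . . . . 1 . . .
  . . . 0 0 1 . .
  . . . . . . 1 .

Result: 1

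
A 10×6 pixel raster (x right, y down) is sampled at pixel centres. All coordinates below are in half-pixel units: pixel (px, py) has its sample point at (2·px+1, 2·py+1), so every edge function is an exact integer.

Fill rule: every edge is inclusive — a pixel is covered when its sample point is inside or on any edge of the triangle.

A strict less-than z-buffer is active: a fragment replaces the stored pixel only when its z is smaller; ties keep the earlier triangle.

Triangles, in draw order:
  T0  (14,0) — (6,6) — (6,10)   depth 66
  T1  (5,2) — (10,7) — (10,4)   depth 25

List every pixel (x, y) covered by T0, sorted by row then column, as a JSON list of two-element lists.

T0:
  2·area = 32  (B↔C swapped to make it positive)
  edge (14, 0)→(6, 10): d=(-8,10) inclusive
  edge (6, 10)→(6, 6): d=(0,-4) inclusive
  edge (6, 6)→(14, 0): d=(8,-6) inclusive
    (6,0)@(13, 1): e=[2,28,2] → █
    (7,0)@(15, 1): e=[-18,36,14] → ·
    (5,1)@(11, 3): e=[6,20,6] → █
    (6,1)@(13, 3): e=[-14,28,18] → ·
    (4,2)@(9, 5): e=[10,12,10] → █
    (5,2)@(11, 5): e=[-10,20,22] → ·
    (3,3)@(7, 7): e=[14,4,14] → █
    (4,3)@(9, 7): e=[-6,12,26] → ·
    (3,4)@(7, 9): e=[-2,4,30] → ·
  covered (4 px):
    · · · · · · █ · · ·
    · · · · · █ · · · ·
    · · · · █ · · · · ·
    · · · █ · · · · · ·
    · · · · · · · · · ·
    · · · · · · · · · ·
T1:
  2·area = 15  (B↔C swapped to make it positive)
  edge (5, 2)→(10, 4): d=(5,2) inclusive
  edge (10, 4)→(10, 7): d=(0,3) inclusive
  edge (10, 7)→(5, 2): d=(-5,-5) inclusive
    (3,1)@(7, 3): e=[1,9,5] → █
    (4,1)@(9, 3): e=[-3,3,15] → ·
    (3,2)@(7, 5): e=[11,9,-5] → ·
    (4,2)@(9, 5): e=[7,3,5] → █
    (5,2)@(11, 5): e=[3,-3,15] → ·
    (4,3)@(9, 7): e=[17,3,-5] → ·
  covered (2 px):
    · · · · · · · · · ·
    · · · █ · · · · · ·
    · · · · █ · · · · ·
    · · · · · · · · · ·
    · · · · · · · · · ·
    · · · · · · · · · ·

Result: [[6,0],[5,1],[4,2],[3,3]]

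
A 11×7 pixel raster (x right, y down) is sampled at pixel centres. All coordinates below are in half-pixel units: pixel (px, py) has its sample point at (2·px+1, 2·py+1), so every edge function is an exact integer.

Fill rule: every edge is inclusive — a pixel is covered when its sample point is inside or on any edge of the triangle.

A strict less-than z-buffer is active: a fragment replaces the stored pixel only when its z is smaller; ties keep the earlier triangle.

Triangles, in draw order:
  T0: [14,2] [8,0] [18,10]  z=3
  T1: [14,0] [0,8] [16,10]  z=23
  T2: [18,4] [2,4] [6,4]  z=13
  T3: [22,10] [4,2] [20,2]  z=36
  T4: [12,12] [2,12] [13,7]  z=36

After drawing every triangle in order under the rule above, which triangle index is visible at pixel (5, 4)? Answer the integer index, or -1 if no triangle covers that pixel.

T0:
  2·area = 40  (B↔C swapped to make it positive)
  edge (14, 2)→(18, 10): d=(4,8) inclusive
  edge (18, 10)→(8, 0): d=(-10,-10) inclusive
  edge (8, 0)→(14, 2): d=(6,2) inclusive
    (4,0)@(9, 1): e=[36,0,4] → #  [on edge]
    (5,0)@(11, 1): e=[20,20,0] → #  [on edge]
    (6,0)@(13, 1): e=[4,40,-4] → ·
    (4,1)@(9, 3): e=[44,-20,16] → ·
    (5,1)@(11, 3): e=[28,0,12] → #  [on edge]
    (6,1)@(13, 3): e=[12,20,8] → #
    (7,1)@(15, 3): e=[-4,40,4] → ·
    (8,1)@(17, 3): e=[-20,60,0] → ·  [on edge]
    (5,2)@(11, 5): e=[36,-20,24] → ·
    (6,2)@(13, 5): e=[20,0,20] → #  [on edge]
    (7,2)@(15, 5): e=[4,20,16] → #
    (8,2)@(17, 5): e=[-12,40,12] → ·
    (7,3)@(15, 7): e=[12,0,28] → #  [on edge]
    (8,4)@(17, 9): e=[4,0,36] → #  [on edge]
    (9,5)@(19, 11): e=[-4,0,44] → ·  [on edge]
    (10,6)@(21, 13): e=[-12,0,52] → ·  [on edge]
  covered (8 px):
    · · · · # # · · · · ·
    · · · · · # # · · · ·
    · · · · · · # # · · ·
    · · · · · · · # · · ·
    · · · · · · · · # · ·
    · · · · · · · · · · ·
    · · · · · · · · · · ·
T1:
  2·area = 156  (B↔C swapped to make it positive)
  edge (14, 0)→(16, 10): d=(2,10) inclusive
  edge (16, 10)→(0, 8): d=(-16,-2) inclusive
  edge (0, 8)→(14, 0): d=(14,-8) inclusive
    (6,0)@(13, 1): e=[12,138,6] → #
    (7,0)@(15, 1): e=[-8,142,22] → ·
    (4,1)@(9, 3): e=[56,98,2] → #
    (5,1)@(11, 3): e=[36,102,18] → #
    (7,1)@(15, 3): e=[-4,110,50] → ·
    (3,2)@(7, 5): e=[80,62,14] → #
    (7,2)@(15, 5): e=[0,78,78] → #  [on edge]
    (8,2)@(17, 5): e=[-20,82,94] → ·
    (1,3)@(3, 7): e=[124,22,10] → #
    (2,3)@(5, 7): e=[104,26,26] → #
    (8,3)@(17, 7): e=[-16,50,122] → ·
    (1,4)@(3, 9): e=[128,-10,38] → ·
  covered (20 px):
    · · · · · · # · · · ·
    · · · · # # # · · · ·
    · · · # # # # # · · ·
    · # # # # # # # · · ·
    · · · · # # # # · · ·
    · · · · · · · · · · ·
    · · · · · · · · · · ·
T2:
  degenerate (2·area = 0) — covers nothing
T3:
  2·area = 128
  edge (22, 10)→(4, 2): d=(-18,-8) inclusive
  edge (4, 2)→(20, 2): d=(16,0) inclusive
  edge (20, 2)→(22, 10): d=(2,8) inclusive
    (3,1)@(7, 3): e=[6,16,106] → #
    (4,1)@(9, 3): e=[22,16,90] → #
    (5,1)@(11, 3): e=[38,16,74] → #
    (6,1)@(13, 3): e=[54,16,58] → #
    (7,1)@(15, 3): e=[70,16,42] → #
    (8,1)@(17, 3): e=[86,16,26] → #
    (9,1)@(19, 3): e=[102,16,10] → #
    (10,1)@(21, 3): e=[118,16,-6] → ·
    (3,2)@(7, 5): e=[-30,48,110] → ·
    (4,2)@(9, 5): e=[-14,48,94] → ·
    (5,2)@(11, 5): e=[2,48,78] → #
    (10,2)@(21, 5): e=[82,48,-2] → ·
  covered (16 px):
    · · · · · · · · · · ·
    · · · # # # # # # # ·
    · · · · · # # # # # ·
    · · · · · · · · # # #
    · · · · · · · · · · #
    · · · · · · · · · · ·
    · · · · · · · · · · ·
T4:
  2·area = 50
  edge (12, 12)→(2, 12): d=(-10,0) inclusive
  edge (2, 12)→(13, 7): d=(11,-5) inclusive
  edge (13, 7)→(12, 12): d=(-1,5) inclusive
    (6,3)@(13, 7): e=[50,0,0] → #  [on edge]
    (7,3)@(15, 7): e=[50,10,-10] → ·
    (4,4)@(9, 9): e=[30,2,18] → #
    (5,4)@(11, 9): e=[30,12,8] → #
    (6,4)@(13, 9): e=[30,22,-2] → ·
    (2,5)@(5, 11): e=[10,4,36] → #
    (3,5)@(7, 11): e=[10,14,26] → #
    (6,5)@(13, 11): e=[10,44,-4] → ·
    (2,6)@(5, 13): e=[-10,26,34] → ·
    (3,6)@(7, 13): e=[-10,36,24] → ·
    (4,6)@(9, 13): e=[-10,46,14] → ·
    (5,6)@(11, 13): e=[-10,56,4] → ·
  covered (7 px):
    · · · · · · · · · · ·
    · · · · · · · · · · ·
    · · · · · · · · · · ·
    · · · · · · # · · · ·
    · · · · # # · · · · ·
    · · # # # # · · · · ·
    · · · · · · · · · · ·

Z-buffer (winner per pixel, '.' = empty):
  . . . . 0 0 1 . . . .
  . . . 3 1 0 0 3 3 3 .
  . . . 1 1 1 0 0 3 3 .
  . 1 1 1 1 1 1 0 3 3 3
  . . . . 1 1 1 1 0 . 3
  . . 4 4 4 4 . . . . .
  . . . . . . . . . . .

Answer: 1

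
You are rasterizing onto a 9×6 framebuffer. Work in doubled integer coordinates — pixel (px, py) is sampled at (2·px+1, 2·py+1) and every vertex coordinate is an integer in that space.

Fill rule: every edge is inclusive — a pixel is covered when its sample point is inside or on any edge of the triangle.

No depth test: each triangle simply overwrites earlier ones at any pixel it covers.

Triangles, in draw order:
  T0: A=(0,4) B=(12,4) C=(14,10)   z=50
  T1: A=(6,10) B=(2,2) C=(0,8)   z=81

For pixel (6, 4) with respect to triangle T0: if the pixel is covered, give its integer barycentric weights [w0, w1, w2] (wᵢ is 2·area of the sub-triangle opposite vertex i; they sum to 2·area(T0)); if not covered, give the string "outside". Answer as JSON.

T0:
  2·area = 72
  edge (0, 4)→(12, 4): d=(12,0) inclusive
  edge (12, 4)→(14, 10): d=(2,6) inclusive
  edge (14, 10)→(0, 4): d=(-14,-6) inclusive
    (5,0)@(11, 1): e=[-36,0,108] → ·  [on edge]
    (1,2)@(3, 5): e=[12,56,4] → █
    (2,2)@(5, 5): e=[12,44,16] → █
    (3,2)@(7, 5): e=[12,32,28] → █
    (4,2)@(9, 5): e=[12,20,40] → █
    (5,2)@(11, 5): e=[12,8,52] → █
    (6,2)@(13, 5): e=[12,-4,64] → ·
    (1,3)@(3, 7): e=[36,60,-24] → ·
    (2,3)@(5, 7): e=[36,48,-12] → ·
    (3,3)@(7, 7): e=[36,36,0] → █  [on edge]
    (6,3)@(13, 7): e=[36,0,36] → █  [on edge]
    (7,3)@(15, 7): e=[36,-12,48] → ·
  covered (10 px):
    · · · · · · · · ·
    · · · · · · · · ·
    · █ █ █ █ █ · · ·
    · · · █ █ █ █ · ·
    · · · · · · █ · ·
    · · · · · · · · ·
T1:
  2·area = 40  (B↔C swapped to make it positive)
  edge (6, 10)→(0, 8): d=(-6,-2) inclusive
  edge (0, 8)→(2, 2): d=(2,-6) inclusive
  edge (2, 2)→(6, 10): d=(4,8) inclusive
    (0,2)@(1, 5): e=[20,0,20] → █  [on edge]
    (1,2)@(3, 5): e=[24,12,4] → █
    (2,2)@(5, 5): e=[28,24,-12] → ·
    (0,3)@(1, 7): e=[8,4,28] → █
    (2,3)@(5, 7): e=[16,28,-4] → ·
    (0,4)@(1, 9): e=[-4,8,36] → ·
    (1,4)@(3, 9): e=[0,20,20] → █  [on edge]
    (2,4)@(5, 9): e=[4,32,4] → █
    (3,4)@(7, 9): e=[8,44,-12] → ·
    (1,5)@(3, 11): e=[-12,24,28] → ·
    (2,5)@(5, 11): e=[-8,36,12] → ·
    (4,5)@(9, 11): e=[0,60,-20] → ·  [on edge]
  covered (6 px):
    · · · · · · · · ·
    · · · · · · · · ·
    █ █ · · · · · · ·
    █ █ · · · · · · ·
    · █ █ · · · · · ·
    · · · · · · · · ·

Answer: [4,8,60]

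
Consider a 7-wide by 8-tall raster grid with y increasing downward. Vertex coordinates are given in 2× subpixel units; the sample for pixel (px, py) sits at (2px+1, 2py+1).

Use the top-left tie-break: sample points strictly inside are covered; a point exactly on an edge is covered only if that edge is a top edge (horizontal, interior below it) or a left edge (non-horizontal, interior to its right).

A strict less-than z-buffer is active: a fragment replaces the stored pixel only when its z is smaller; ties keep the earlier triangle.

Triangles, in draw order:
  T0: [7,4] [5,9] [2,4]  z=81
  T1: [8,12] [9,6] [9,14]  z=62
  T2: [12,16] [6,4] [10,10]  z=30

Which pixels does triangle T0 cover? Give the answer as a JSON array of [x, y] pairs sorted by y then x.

T0:
  2·area = 25
  edge (7, 4)→(5, 9): d=(-2,5) right/bottom  bias=-1
  edge (5, 9)→(2, 4): d=(-3,-5) top-left  bias=+0
  edge (2, 4)→(7, 4): d=(5,0) top-left  bias=+0
    (1,2)@(3, 5): e=[18,2,5] → X
    (2,2)@(5, 5): e=[8,12,5] → X
    (3,2)@(7, 5): e=[-2,22,5] → .
    (1,3)@(3, 7): e=[14,-4,15] → .
    (2,3)@(5, 7): e=[4,6,15] → X
    (3,3)@(7, 7): e=[-6,16,15] → .
    (2,4)@(5, 9): e=[0,0,25] → .  [on edge]
  covered (3 px):
    . . . . . . .
    . . . . . . .
    . X X . . . .
    . . X . . . .
    . . . . . . .
    . . . . . . .
    . . . . . . .
    . . . . . . .
T1:
  2·area = 8
  edge (8, 12)→(9, 6): d=(1,-6) top-left  bias=+0
  edge (9, 6)→(9, 14): d=(0,8) right/bottom  bias=-1
  edge (9, 14)→(8, 12): d=(-1,-2) top-left  bias=+0
    (4,0)@(9, 1): e=[-5,0,13] → .  [on edge]
    (4,1)@(9, 3): e=[-3,0,11] → .  [on edge]
    (4,2)@(9, 5): e=[-1,0,9] → .  [on edge]
    (4,3)@(9, 7): e=[1,0,7] → .  [on edge]
    (4,4)@(9, 9): e=[3,0,5] → .  [on edge]
    (4,5)@(9, 11): e=[5,0,3] → .  [on edge]
    (4,6)@(9, 13): e=[7,0,1] → .  [on edge]
    (4,7)@(9, 15): e=[9,0,-1] → .  [on edge]
  covered (0 px):
    . . . . . . .
    . . . . . . .
    . . . . . . .
    . . . . . . .
    . . . . . . .
    . . . . . . .
    . . . . . . .
    . . . . . . .
T2:
  2·area = 12
  edge (12, 16)→(6, 4): d=(-6,-12) top-left  bias=+0
  edge (6, 4)→(10, 10): d=(4,6) right/bottom  bias=-1
  edge (10, 10)→(12, 16): d=(2,6) right/bottom  bias=-1
    (3,0)@(7, 1): e=[30,-18,0] → .  [on edge]
    (4,3)@(9, 7): e=[18,-6,0] → .  [on edge]
    (4,4)@(9, 9): e=[6,2,4] → X
    (5,4)@(11, 9): e=[30,-10,-8] → .
    (4,5)@(9, 11): e=[-6,10,8] → .
    (5,6)@(11, 13): e=[6,6,0] → .  [on edge]
  covered (1 px):
    . . . . . . .
    . . . . . . .
    . . . . . . .
    . . . . . . .
    . . . . X . .
    . . . . . . .
    . . . . . . .
    . . . . . . .

Answer: [[1,2],[2,2],[2,3]]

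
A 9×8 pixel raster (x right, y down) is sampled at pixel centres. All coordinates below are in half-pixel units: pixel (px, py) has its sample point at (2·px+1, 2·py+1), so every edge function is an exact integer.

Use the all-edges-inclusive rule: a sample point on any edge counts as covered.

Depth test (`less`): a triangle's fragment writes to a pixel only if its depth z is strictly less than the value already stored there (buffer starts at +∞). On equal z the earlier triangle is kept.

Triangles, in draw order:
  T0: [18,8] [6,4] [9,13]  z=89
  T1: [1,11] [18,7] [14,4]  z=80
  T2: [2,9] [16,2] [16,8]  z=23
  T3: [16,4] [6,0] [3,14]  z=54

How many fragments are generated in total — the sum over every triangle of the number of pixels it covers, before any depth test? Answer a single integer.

T0:
  2·area = 96  (B↔C swapped to make it positive)
  edge (18, 8)→(9, 13): d=(-9,5) inclusive
  edge (9, 13)→(6, 4): d=(-3,-9) inclusive
  edge (6, 4)→(18, 8): d=(12,4) inclusive
    (2,0)@(5, 1): e=[128,0,-32] → ·  [on edge]
    (1,1)@(3, 3): e=[120,-24,0] → ·  [on edge]
    (3,2)@(7, 5): e=[82,6,8] → █
    (4,2)@(9, 5): e=[72,24,0] → █  [on edge]
    (5,2)@(11, 5): e=[62,42,-8] → ·
    (3,3)@(7, 7): e=[64,0,32] → █  [on edge]
    (5,3)@(11, 7): e=[44,36,16] → █
    (6,3)@(13, 7): e=[34,54,8] → █
    (7,3)@(15, 7): e=[24,72,0] → █  [on edge]
    (8,3)@(17, 7): e=[14,90,-8] → ·
    (3,4)@(7, 9): e=[46,-6,56] → ·
    (4,4)@(9, 9): e=[36,12,48] → █
    (4,6)@(9, 13): e=[0,0,96] → █  [on edge]
  covered (14 px):
    · · · · · · · · ·
    · · · · · · · · ·
    · · · █ █ · · · ·
    · · · █ █ █ █ █ ·
    · · · · █ █ █ █ ·
    · · · · █ █ · · ·
    · · · · █ · · · ·
    · · · · · · · · ·
T1:
  2·area = 67  (B↔C swapped to make it positive)
  edge (1, 11)→(14, 4): d=(13,-7) inclusive
  edge (14, 4)→(18, 7): d=(4,3) inclusive
  edge (18, 7)→(1, 11): d=(-17,4) inclusive
    (6,2)@(13, 5): e=[6,7,54] → █
    (7,2)@(15, 5): e=[20,1,46] → █
    (8,2)@(17, 5): e=[34,-5,38] → ·
    (4,3)@(9, 7): e=[4,27,36] → █
    (5,3)@(11, 7): e=[18,21,28] → █
    (8,3)@(17, 7): e=[60,3,4] → █
    (2,4)@(5, 9): e=[2,47,18] → █
    (3,4)@(7, 9): e=[16,41,10] → █
    (5,4)@(11, 9): e=[44,29,-6] → ·
    (6,4)@(13, 9): e=[58,23,-14] → ·
    (7,4)@(15, 9): e=[72,17,-22] → ·
    (8,4)@(17, 9): e=[86,11,-30] → ·
    (0,5)@(1, 11): e=[0,67,0] → █  [on edge]
  covered (11 px):
    · · · · · · · · ·
    · · · · · · · · ·
    · · · · · · █ █ ·
    · · · · █ █ █ █ █
    · · █ █ █ · · · ·
    █ · · · · · · · ·
    · · · · · · · · ·
    · · · · · · · · ·
T2:
  2·area = 84
  edge (2, 9)→(16, 2): d=(14,-7) inclusive
  edge (16, 2)→(16, 8): d=(0,6) inclusive
  edge (16, 8)→(2, 9): d=(-14,1) inclusive
    (7,1)@(15, 3): e=[7,6,71] → █
    (8,1)@(17, 3): e=[21,-6,69] → ·
    (5,2)@(11, 5): e=[7,30,47] → █
    (6,2)@(13, 5): e=[21,18,45] → █
    (8,2)@(17, 5): e=[49,-6,41] → ·
    (3,3)@(7, 7): e=[7,54,23] → █
    (4,3)@(9, 7): e=[21,42,21] → █
    (8,3)@(17, 7): e=[77,-6,13] → ·
    (3,4)@(7, 9): e=[35,54,-5] → ·
    (4,4)@(9, 9): e=[49,42,-7] → ·
    (5,4)@(11, 9): e=[63,30,-9] → ·
    (6,4)@(13, 9): e=[77,18,-11] → ·
  covered (9 px):
    · · · · · · · · ·
    · · · · · · · █ ·
    · · · · · █ █ █ ·
    · · · █ █ █ █ █ ·
    · · · · · · · · ·
    · · · · · · · · ·
    · · · · · · · · ·
    · · · · · · · · ·
T3:
  2·area = 152  (B↔C swapped to make it positive)
  edge (16, 4)→(3, 14): d=(-13,10) inclusive
  edge (3, 14)→(6, 0): d=(3,-14) inclusive
  edge (6, 0)→(16, 4): d=(10,4) inclusive
    (3,0)@(7, 1): e=[129,17,6] → █
    (4,0)@(9, 1): e=[109,45,-2] → ·
    (3,1)@(7, 3): e=[103,23,26] → █
    (4,1)@(9, 3): e=[83,51,18] → █
    (5,1)@(11, 3): e=[63,79,10] → █
    (6,1)@(13, 3): e=[43,107,2] → █
    (7,1)@(15, 3): e=[23,135,-6] → ·
    (2,2)@(5, 5): e=[97,1,54] → █
    (7,2)@(15, 5): e=[-3,141,14] → ·
    (2,3)@(5, 7): e=[71,7,74] → █
    (6,3)@(13, 7): e=[-9,119,42] → ·
    (2,4)@(5, 9): e=[45,13,94] → █
  covered (18 px):
    · · · █ · · · · ·
    · · · █ █ █ █ · ·
    · · █ █ █ █ █ · ·
    · · █ █ █ █ · · ·
    · · █ █ █ · · · ·
    · · █ · · · · · ·
    · · · · · · · · ·
    · · · · · · · · ·

Final: 52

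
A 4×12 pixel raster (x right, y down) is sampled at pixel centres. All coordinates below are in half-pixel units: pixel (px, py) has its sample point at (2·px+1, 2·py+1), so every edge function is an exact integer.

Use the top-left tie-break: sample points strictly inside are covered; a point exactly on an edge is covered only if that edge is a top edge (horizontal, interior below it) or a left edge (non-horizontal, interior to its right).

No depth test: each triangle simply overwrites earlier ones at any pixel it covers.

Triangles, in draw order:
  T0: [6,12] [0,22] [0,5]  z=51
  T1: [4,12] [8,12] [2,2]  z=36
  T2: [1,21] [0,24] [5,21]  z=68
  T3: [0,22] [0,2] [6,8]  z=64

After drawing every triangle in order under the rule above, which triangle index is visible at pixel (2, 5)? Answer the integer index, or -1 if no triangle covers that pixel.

T0:
  2·area = 102
  edge (6, 12)→(0, 22): d=(-6,10) right/bottom  bias=-1
  edge (0, 22)→(0, 5): d=(0,-17) top-left  bias=+0
  edge (0, 5)→(6, 12): d=(6,7) right/bottom  bias=-1
    (0,3)@(1, 7): e=[80,17,5] → █
    (1,3)@(3, 7): e=[60,51,-9] → ·
    (0,4)@(1, 9): e=[68,17,17] → █
    (1,4)@(3, 9): e=[48,51,3] → █
    (2,4)@(5, 9): e=[28,85,-11] → ·
    (0,5)@(1, 11): e=[56,17,29] → █
    (2,5)@(5, 11): e=[16,85,1] → █
    (3,5)@(7, 11): e=[-4,119,-13] → ·
    (0,6)@(1, 13): e=[44,17,41] → █
    (3,6)@(7, 13): e=[-16,119,-1] → ·
    (0,7)@(1, 15): e=[32,17,53] → █
    (2,7)@(5, 15): e=[-8,85,25] → ·
    (1,8)@(3, 17): e=[0,51,51] → ·  [on edge]
  covered (13 px):
    · · · ·
    · · · ·
    · · · ·
    █ · · ·
    █ █ · ·
    █ █ █ ·
    █ █ █ ·
    █ █ · ·
    █ · · ·
    █ · · ·
    · · · ·
    · · · ·
T1:
  2·area = 40  (B↔C swapped to make it positive)
  edge (4, 12)→(2, 2): d=(-2,-10) top-left  bias=+0
  edge (2, 2)→(8, 12): d=(6,10) right/bottom  bias=-1
  edge (8, 12)→(4, 12): d=(-4,0) right/bottom  bias=-1
    (1,2)@(3, 5): e=[4,8,28] → █
    (2,2)@(5, 5): e=[24,-12,28] → ·
    (1,3)@(3, 7): e=[0,20,20] → █  [on edge]
    (2,3)@(5, 7): e=[20,0,20] → ·  [on edge]
    (1,4)@(3, 9): e=[-4,32,12] → ·
    (2,4)@(5, 9): e=[16,12,12] → █
    (3,4)@(7, 9): e=[36,-8,12] → ·
    (2,5)@(5, 11): e=[12,24,4] → █
    (3,5)@(7, 11): e=[32,4,4] → █
    (2,6)@(5, 13): e=[8,36,-4] → ·
    (3,6)@(7, 13): e=[28,16,-4] → ·
    (2,8)@(5, 17): e=[0,60,-20] → ·  [on edge]
  covered (5 px):
    · · · ·
    · · · ·
    · █ · ·
    · █ · ·
    · · █ ·
    · · █ █
    · · · ·
    · · · ·
    · · · ·
    · · · ·
    · · · ·
    · · · ·
T2:
  2·area = 12  (B↔C swapped to make it positive)
  edge (1, 21)→(5, 21): d=(4,0) top-left  bias=+0
  edge (5, 21)→(0, 24): d=(-5,3) right/bottom  bias=-1
  edge (0, 24)→(1, 21): d=(1,-3) top-left  bias=+0
    (3,1)@(7, 3): e=[-72,84,0] → ·  [on edge]
    (2,4)@(5, 9): e=[-48,60,0] → ·  [on edge]
    (1,7)@(3, 15): e=[-24,36,0] → ·  [on edge]
    (0,10)@(1, 21): e=[0,12,0] → █  [on edge]
    (1,10)@(3, 21): e=[0,6,6] → █  [on edge]
    (2,10)@(5, 21): e=[0,0,12] → ·  [on edge]
    (3,10)@(7, 21): e=[0,-6,18] → ·  [on edge]
    (0,11)@(1, 23): e=[8,2,2] → █
    (1,11)@(3, 23): e=[8,-4,8] → ·
  covered (3 px):
    · · · ·
    · · · ·
    · · · ·
    · · · ·
    · · · ·
    · · · ·
    · · · ·
    · · · ·
    · · · ·
    · · · ·
    █ █ · ·
    █ · · ·
T3:
  2·area = 120
  edge (0, 22)→(0, 2): d=(0,-20) top-left  bias=+0
  edge (0, 2)→(6, 8): d=(6,6) right/bottom  bias=-1
  edge (6, 8)→(0, 22): d=(-6,14) right/bottom  bias=-1
    (0,1)@(1, 3): e=[20,0,100] → ·  [on edge]
    (0,2)@(1, 5): e=[20,12,88] → █
    (1,2)@(3, 5): e=[60,0,60] → ·  [on edge]
    (0,3)@(1, 7): e=[20,24,76] → █
    (1,3)@(3, 7): e=[60,12,48] → █
    (2,3)@(5, 7): e=[100,0,20] → ·  [on edge]
    (0,4)@(1, 9): e=[20,36,64] → █
    (2,4)@(5, 9): e=[100,12,8] → █
    (3,4)@(7, 9): e=[140,0,-20] → ·  [on edge]
    (0,5)@(1, 11): e=[20,48,52] → █
    (2,5)@(5, 11): e=[100,24,-4] → ·
    (0,6)@(1, 13): e=[20,60,40] → █
    (1,7)@(3, 15): e=[60,60,0] → ·  [on edge]
  covered (13 px):
    · · · ·
    · · · ·
    █ · · ·
    █ █ · ·
    █ █ █ ·
    █ █ · ·
    █ █ · ·
    █ · · ·
    █ · · ·
    █ · · ·
    · · · ·
    · · · ·

Z-buffer (winner per pixel, '.' = empty):
  . . . .
  . . . .
  3 1 . .
  3 3 . .
  3 3 3 .
  3 3 1 1
  3 3 0 .
  3 0 . .
  3 . . .
  3 . . .
  2 2 . .
  2 . . .

Answer: 1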